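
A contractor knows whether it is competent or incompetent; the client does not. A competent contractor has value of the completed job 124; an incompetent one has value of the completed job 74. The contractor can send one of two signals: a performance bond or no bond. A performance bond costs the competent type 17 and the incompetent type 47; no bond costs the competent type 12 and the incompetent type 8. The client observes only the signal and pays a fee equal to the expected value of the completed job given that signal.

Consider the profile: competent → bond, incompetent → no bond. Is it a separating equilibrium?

If types separate, bond earns payment 124 and no bond earns 74.
Competent: bond gives 124 − 17 = 107; no bond gives 74 − 12 = 62. No deviation. ✓
Incompetent: no bond gives 74 − 8 = 66; bond gives 124 − 47 = 77. Would deviate. ✗

No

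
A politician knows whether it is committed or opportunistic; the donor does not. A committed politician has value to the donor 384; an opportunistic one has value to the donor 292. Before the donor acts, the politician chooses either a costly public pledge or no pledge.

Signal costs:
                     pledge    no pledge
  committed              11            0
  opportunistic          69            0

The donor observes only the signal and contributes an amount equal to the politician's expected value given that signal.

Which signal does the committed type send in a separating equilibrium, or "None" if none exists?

None

Try committed → pledge, opportunistic → no pledge:
  Under separation the donor infers type exactly: pledge → committed (pays 384), no pledge → opportunistic (pays 292).
  Committed: pledge gives 384 − 11 = 373; no pledge gives 292 − 0 = 292. No deviation. ✓
  Opportunistic: no pledge gives 292 − 0 = 292; pledge gives 384 − 69 = 315. Would deviate. ✗
Try committed → no pledge, opportunistic → pledge:
  Under separation the donor infers type exactly: no pledge → committed (pays 384), pledge → opportunistic (pays 292).
  Committed: no pledge gives 384 − 0 = 384; pledge gives 292 − 11 = 281. No deviation. ✓
  Opportunistic: pledge gives 292 − 69 = 223; no pledge gives 384 − 0 = 384. Would deviate. ✗
Neither assignment is incentive-compatible.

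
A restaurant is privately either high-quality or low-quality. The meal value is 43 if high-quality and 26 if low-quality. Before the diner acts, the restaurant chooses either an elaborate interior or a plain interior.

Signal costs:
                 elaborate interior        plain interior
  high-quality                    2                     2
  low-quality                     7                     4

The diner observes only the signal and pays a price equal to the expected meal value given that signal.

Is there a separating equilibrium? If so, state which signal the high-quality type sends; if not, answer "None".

None

Try high-quality → elaborate interior, low-quality → plain interior:
  If types separate, elaborate interior earns payment 43 and plain interior earns 26.
  High-quality: elaborate interior gives 43 − 2 = 41; plain interior gives 26 − 2 = 24. No deviation. ✓
  Low-quality: plain interior gives 26 − 4 = 22; elaborate interior gives 43 − 7 = 36. Would deviate. ✗
Try high-quality → plain interior, low-quality → elaborate interior:
  If types separate, plain interior earns payment 43 and elaborate interior earns 26.
  High-quality: plain interior gives 43 − 2 = 41; elaborate interior gives 26 − 2 = 24. No deviation. ✓
  Low-quality: elaborate interior gives 26 − 7 = 19; plain interior gives 43 − 4 = 39. Would deviate. ✗
Neither assignment is incentive-compatible.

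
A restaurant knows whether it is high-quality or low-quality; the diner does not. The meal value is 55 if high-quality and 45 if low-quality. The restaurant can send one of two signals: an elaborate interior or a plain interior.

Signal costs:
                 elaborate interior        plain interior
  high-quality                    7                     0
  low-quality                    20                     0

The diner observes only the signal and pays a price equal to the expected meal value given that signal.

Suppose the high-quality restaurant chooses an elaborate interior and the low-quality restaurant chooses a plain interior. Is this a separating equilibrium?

Yes

If types separate, elaborate interior earns payment 55 and plain interior earns 45.
High-quality: elaborate interior gives 55 − 7 = 48; plain interior gives 45 − 0 = 45. No deviation. ✓
Low-quality: plain interior gives 45 − 0 = 45; elaborate interior gives 55 − 20 = 35. No deviation. ✓
Both incentive constraints hold.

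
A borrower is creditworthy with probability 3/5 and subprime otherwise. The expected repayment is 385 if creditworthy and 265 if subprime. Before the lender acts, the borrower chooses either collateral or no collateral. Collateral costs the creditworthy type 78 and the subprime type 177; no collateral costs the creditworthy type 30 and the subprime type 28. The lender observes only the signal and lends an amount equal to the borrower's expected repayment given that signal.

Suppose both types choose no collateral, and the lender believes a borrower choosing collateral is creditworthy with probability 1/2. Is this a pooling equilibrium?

Yes

On the equilibrium path (no collateral) the lender holds the prior 3/5 and pays 3/5·385 + 2/5·265 = 337. Off-path (collateral) belief 1/2 gives 1/2·385 + 1/2·265 = 325.
Creditworthy: no collateral gives 337 − 30 = 307; collateral gives 325 − 78 = 247. Stays. ✓
Subprime: no collateral gives 337 − 28 = 309; collateral gives 325 − 177 = 148. Stays. ✓
Beliefs are Bayes-consistent on-path and both types best-respond.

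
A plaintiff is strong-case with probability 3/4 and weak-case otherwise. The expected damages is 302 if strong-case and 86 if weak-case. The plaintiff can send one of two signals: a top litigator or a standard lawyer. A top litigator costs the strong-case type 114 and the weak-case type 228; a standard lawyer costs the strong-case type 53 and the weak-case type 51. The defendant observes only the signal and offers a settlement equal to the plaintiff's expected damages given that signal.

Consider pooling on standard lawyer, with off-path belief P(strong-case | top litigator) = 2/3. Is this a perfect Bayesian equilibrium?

Yes

On the equilibrium path (standard lawyer) the defendant holds the prior 3/4 and pays 3/4·302 + 1/4·86 = 248. Off-path (top litigator) belief 2/3 gives 2/3·302 + 1/3·86 = 230.
Strong-case: standard lawyer gives 248 − 53 = 195; top litigator gives 230 − 114 = 116. Stays. ✓
Weak-case: standard lawyer gives 248 − 51 = 197; top litigator gives 230 − 228 = 2. Stays. ✓
Beliefs are Bayes-consistent on-path and both types best-respond.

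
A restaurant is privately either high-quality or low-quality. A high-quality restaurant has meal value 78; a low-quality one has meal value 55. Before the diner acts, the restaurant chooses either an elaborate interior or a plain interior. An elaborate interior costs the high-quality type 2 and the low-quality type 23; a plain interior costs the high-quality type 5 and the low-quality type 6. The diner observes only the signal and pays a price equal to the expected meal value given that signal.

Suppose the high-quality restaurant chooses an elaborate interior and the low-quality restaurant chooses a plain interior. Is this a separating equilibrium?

Under separation the diner infers type exactly: elaborate interior → high-quality (pays 78), plain interior → low-quality (pays 55).
High-quality: elaborate interior gives 78 − 2 = 76; plain interior gives 55 − 5 = 50. No deviation. ✓
Low-quality: plain interior gives 55 − 6 = 49; elaborate interior gives 78 − 23 = 55. Would deviate. ✗

No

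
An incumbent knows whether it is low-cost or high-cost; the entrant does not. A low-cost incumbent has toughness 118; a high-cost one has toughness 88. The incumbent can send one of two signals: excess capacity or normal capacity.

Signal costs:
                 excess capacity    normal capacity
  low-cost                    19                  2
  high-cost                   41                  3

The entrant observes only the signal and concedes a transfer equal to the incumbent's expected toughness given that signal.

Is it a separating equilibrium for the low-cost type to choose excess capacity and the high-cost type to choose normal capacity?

Yes

Under separation the entrant infers type exactly: excess capacity → low-cost (pays 118), normal capacity → high-cost (pays 88).
Low-cost: excess capacity gives 118 − 19 = 99; normal capacity gives 88 − 2 = 86. No deviation. ✓
High-cost: normal capacity gives 88 − 3 = 85; excess capacity gives 118 − 41 = 77. No deviation. ✓
Both incentive constraints hold.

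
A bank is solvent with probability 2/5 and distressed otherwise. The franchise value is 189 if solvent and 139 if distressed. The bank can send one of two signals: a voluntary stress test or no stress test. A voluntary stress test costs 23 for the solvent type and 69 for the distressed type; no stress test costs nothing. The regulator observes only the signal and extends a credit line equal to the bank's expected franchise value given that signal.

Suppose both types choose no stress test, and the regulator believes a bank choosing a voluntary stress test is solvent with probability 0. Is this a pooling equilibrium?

Yes

At the pooled signal (no stress test) the regulator holds the prior 2/5 and pays 2/5·189 + 3/5·139 = 159. Off-path (stress test) belief 0 gives 0·189 + 1·139 = 139.
Solvent: no stress test gives 159 − 0 = 159; stress test gives 139 − 23 = 116. Stays. ✓
Distressed: no stress test gives 159 − 0 = 159; stress test gives 139 − 69 = 70. Stays. ✓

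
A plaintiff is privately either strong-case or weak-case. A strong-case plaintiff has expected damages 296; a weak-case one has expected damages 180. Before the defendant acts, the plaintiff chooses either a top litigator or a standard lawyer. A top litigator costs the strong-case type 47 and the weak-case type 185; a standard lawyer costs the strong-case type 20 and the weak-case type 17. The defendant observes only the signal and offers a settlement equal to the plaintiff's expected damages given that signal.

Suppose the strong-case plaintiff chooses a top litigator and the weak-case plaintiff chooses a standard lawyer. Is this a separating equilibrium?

Under separation the defendant infers type exactly: top litigator → strong-case (pays 296), standard lawyer → weak-case (pays 180).
Strong-case: top litigator gives 296 − 47 = 249; standard lawyer gives 180 − 20 = 160. No deviation. ✓
Weak-case: standard lawyer gives 180 − 17 = 163; top litigator gives 296 − 185 = 111. No deviation. ✓
Both incentive constraints hold.

Yes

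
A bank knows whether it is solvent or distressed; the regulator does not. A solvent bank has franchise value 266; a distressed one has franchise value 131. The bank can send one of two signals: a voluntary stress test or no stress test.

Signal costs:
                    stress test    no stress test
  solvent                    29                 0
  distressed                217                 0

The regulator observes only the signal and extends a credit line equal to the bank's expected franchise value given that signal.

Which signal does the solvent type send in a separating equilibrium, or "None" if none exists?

stress test

Try solvent → stress test, distressed → no stress test:
  If types separate, stress test earns payment 266 and no stress test earns 131.
  Solvent: stress test gives 266 − 29 = 237; no stress test gives 131 − 0 = 131. No deviation. ✓
  Distressed: no stress test gives 131 − 0 = 131; stress test gives 266 − 217 = 49. No deviation. ✓
Both hold — the solvent type sends stress test.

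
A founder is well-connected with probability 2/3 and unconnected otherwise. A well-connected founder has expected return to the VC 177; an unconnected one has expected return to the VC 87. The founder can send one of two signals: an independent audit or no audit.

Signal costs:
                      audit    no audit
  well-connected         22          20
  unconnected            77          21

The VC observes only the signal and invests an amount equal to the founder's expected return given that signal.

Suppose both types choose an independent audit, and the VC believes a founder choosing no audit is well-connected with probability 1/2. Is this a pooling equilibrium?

No

At the pooled signal (audit) the VC holds the prior 2/3 and pays 2/3·177 + 1/3·87 = 147. Off-path (no audit) belief 1/2 gives 1/2·177 + 1/2·87 = 132.
Well-connected: audit gives 147 − 22 = 125; no audit gives 132 − 20 = 112. Stays. ✓
Unconnected: audit gives 147 − 77 = 70; no audit gives 132 − 21 = 111. Deviates. ✗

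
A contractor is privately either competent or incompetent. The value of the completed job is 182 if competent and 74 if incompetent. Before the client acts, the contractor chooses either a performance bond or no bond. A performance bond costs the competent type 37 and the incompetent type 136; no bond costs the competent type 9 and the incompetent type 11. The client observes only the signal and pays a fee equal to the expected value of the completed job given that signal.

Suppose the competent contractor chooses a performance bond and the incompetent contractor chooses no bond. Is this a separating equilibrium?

Yes

If types separate, bond earns payment 182 and no bond earns 74.
Competent: bond gives 182 − 37 = 145; no bond gives 74 − 9 = 65. No deviation. ✓
Incompetent: no bond gives 74 − 11 = 63; bond gives 182 − 136 = 46. No deviation. ✓
Neither type gains from mimicking the other.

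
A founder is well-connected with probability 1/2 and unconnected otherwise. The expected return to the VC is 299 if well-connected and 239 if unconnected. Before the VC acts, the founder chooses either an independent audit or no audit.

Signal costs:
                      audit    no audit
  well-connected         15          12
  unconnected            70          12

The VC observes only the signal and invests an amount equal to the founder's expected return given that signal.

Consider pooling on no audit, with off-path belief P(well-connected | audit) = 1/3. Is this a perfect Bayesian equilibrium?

At the pooled signal (no audit) the VC holds the prior 1/2 and pays 1/2·299 + 1/2·239 = 269. Off-path (audit) belief 1/3 gives 1/3·299 + 2/3·239 = 259.
Well-connected: no audit gives 269 − 12 = 257; audit gives 259 − 15 = 244. Stays. ✓
Unconnected: no audit gives 269 − 12 = 257; audit gives 259 − 70 = 189. Stays. ✓

Yes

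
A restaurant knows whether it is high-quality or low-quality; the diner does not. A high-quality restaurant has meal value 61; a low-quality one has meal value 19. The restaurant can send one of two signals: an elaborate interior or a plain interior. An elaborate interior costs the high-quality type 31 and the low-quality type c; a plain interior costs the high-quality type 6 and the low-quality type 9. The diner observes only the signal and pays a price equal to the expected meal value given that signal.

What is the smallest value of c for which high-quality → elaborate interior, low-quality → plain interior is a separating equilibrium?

51

Under separation: elaborate interior → high-quality (pays 61); plain interior → low-quality (pays 19).
High-quality: 61 − 31 = 30 ≥ 19 − 6 = 13. Holds regardless of c. ✓
Low-quality: 19 − 9 ≥ 61 − c, so c ≥ 61 − 10 = 51.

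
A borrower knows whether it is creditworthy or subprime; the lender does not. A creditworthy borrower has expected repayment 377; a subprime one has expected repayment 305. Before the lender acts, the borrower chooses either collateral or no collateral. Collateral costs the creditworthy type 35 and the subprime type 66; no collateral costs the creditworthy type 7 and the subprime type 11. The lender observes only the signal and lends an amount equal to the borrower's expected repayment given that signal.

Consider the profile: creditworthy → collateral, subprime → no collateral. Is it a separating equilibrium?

If types separate, collateral earns payment 377 and no collateral earns 305.
Creditworthy: collateral gives 377 − 35 = 342; no collateral gives 305 − 7 = 298. No deviation. ✓
Subprime: no collateral gives 305 − 11 = 294; collateral gives 377 − 66 = 311. Would deviate. ✗

No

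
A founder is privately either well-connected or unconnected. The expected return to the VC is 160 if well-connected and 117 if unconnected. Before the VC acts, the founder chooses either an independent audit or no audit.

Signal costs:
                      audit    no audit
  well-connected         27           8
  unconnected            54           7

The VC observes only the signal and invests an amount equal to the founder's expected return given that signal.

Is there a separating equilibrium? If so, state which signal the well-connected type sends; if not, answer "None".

audit

Try well-connected → audit, unconnected → no audit:
  If types separate, audit earns payment 160 and no audit earns 117.
  Well-connected: audit gives 160 − 27 = 133; no audit gives 117 − 8 = 109. No deviation. ✓
  Unconnected: no audit gives 117 − 7 = 110; audit gives 160 − 54 = 106. No deviation. ✓
Both hold — the well-connected type sends audit.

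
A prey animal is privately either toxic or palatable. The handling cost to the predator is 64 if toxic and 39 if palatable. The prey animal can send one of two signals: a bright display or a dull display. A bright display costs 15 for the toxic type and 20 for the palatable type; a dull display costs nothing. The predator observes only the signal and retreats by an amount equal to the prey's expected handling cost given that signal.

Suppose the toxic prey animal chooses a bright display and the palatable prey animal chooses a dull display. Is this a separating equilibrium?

Under separation the predator infers type exactly: bright display → toxic (pays 64), dull display → palatable (pays 39).
Toxic: bright display gives 64 − 15 = 49; dull display gives 39 − 0 = 39. No deviation. ✓
Palatable: dull display gives 39 − 0 = 39; bright display gives 64 − 20 = 44. Would deviate. ✗

No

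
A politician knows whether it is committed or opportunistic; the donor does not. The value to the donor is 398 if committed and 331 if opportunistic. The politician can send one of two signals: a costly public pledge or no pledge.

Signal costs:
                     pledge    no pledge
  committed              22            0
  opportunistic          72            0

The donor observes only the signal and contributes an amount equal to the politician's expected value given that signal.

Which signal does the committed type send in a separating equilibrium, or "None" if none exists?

pledge

Try committed → pledge, opportunistic → no pledge:
  Under separation the donor infers type exactly: pledge → committed (pays 398), no pledge → opportunistic (pays 331).
  Committed: pledge gives 398 − 22 = 376; no pledge gives 331 − 0 = 331. No deviation. ✓
  Opportunistic: no pledge gives 331 − 0 = 331; pledge gives 398 − 72 = 326. No deviation. ✓
Both hold — the committed type sends pledge.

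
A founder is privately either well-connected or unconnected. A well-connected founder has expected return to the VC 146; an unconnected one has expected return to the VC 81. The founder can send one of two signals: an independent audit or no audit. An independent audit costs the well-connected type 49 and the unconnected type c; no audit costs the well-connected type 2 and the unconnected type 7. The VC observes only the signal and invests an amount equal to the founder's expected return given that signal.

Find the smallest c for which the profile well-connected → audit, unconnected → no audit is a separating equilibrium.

72

Under separation: audit → well-connected (pays 146); no audit → unconnected (pays 81).
Well-connected: 146 − 49 = 97 ≥ 81 − 2 = 79. Holds regardless of c. ✓
Unconnected: 81 − 7 ≥ 146 − c, so c ≥ 146 − 74 = 72.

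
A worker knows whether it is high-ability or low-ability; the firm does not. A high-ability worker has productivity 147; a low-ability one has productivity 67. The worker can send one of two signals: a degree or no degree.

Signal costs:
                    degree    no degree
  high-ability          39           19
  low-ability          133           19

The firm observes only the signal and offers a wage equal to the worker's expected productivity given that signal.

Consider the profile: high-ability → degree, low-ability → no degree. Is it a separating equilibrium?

Under separation the firm infers type exactly: degree → high-ability (pays 147), no degree → low-ability (pays 67).
High-ability: degree gives 147 − 39 = 108; no degree gives 67 − 19 = 48. No deviation. ✓
Low-ability: no degree gives 67 − 19 = 48; degree gives 147 − 133 = 14. No deviation. ✓
Neither type gains from mimicking the other.

Yes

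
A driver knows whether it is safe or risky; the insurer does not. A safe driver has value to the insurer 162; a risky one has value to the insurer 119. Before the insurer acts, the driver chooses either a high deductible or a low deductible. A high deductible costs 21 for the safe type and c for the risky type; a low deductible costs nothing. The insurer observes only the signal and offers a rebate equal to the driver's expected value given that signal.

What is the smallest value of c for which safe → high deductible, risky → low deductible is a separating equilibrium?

43

Under separation: high deductible → safe (pays 162); low deductible → risky (pays 119).
Safe: 162 − 21 = 141 ≥ 119 − 0 = 119. Holds regardless of c. ✓
Risky: 119 − 0 ≥ 162 − c, so c ≥ 162 − 119 = 43.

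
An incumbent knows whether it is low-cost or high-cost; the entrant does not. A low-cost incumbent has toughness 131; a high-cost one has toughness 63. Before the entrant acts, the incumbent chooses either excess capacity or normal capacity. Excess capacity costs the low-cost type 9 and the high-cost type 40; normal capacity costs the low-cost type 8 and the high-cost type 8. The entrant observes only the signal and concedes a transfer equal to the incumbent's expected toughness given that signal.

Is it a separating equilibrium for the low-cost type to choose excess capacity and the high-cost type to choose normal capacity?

No

Under separation the entrant infers type exactly: excess capacity → low-cost (pays 131), normal capacity → high-cost (pays 63).
Low-cost: excess capacity gives 131 − 9 = 122; normal capacity gives 63 − 8 = 55. No deviation. ✓
High-cost: normal capacity gives 63 − 8 = 55; excess capacity gives 131 − 40 = 91. Would deviate. ✗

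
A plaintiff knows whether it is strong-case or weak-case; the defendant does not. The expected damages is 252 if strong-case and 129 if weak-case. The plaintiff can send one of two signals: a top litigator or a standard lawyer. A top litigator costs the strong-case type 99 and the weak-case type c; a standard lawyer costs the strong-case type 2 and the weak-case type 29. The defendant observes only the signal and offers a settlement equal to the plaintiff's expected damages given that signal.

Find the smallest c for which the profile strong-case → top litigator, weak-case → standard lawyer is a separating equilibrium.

Under separation: top litigator → strong-case (pays 252); standard lawyer → weak-case (pays 129).
Strong-case: 252 − 99 = 153 ≥ 129 − 2 = 127. Holds regardless of c. ✓
Weak-case: 129 − 29 ≥ 252 − c, so c ≥ 252 − 100 = 152.

152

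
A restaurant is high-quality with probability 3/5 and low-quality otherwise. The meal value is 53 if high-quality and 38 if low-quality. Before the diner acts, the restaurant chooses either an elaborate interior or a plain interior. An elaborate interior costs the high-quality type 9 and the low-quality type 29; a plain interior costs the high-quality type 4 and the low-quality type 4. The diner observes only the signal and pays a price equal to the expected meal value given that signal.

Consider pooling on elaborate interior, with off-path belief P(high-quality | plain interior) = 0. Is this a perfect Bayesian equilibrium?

On the equilibrium path (elaborate interior) the diner holds the prior 3/5 and pays 3/5·53 + 2/5·38 = 47. Off-path (plain interior) belief 0 gives 0·53 + 1·38 = 38.
High-quality: elaborate interior gives 47 − 9 = 38; plain interior gives 38 − 4 = 34. Stays. ✓
Low-quality: elaborate interior gives 47 − 29 = 18; plain interior gives 38 − 4 = 34. Deviates. ✗

No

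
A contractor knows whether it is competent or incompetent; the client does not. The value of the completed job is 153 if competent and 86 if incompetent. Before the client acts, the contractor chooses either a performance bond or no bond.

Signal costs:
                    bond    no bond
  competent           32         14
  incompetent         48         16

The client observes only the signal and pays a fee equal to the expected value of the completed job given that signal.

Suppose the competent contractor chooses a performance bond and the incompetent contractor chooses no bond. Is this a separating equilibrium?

No

If types separate, bond earns payment 153 and no bond earns 86.
Competent: bond gives 153 − 32 = 121; no bond gives 86 − 14 = 72. No deviation. ✓
Incompetent: no bond gives 86 − 16 = 70; bond gives 153 − 48 = 105. Would deviate. ✗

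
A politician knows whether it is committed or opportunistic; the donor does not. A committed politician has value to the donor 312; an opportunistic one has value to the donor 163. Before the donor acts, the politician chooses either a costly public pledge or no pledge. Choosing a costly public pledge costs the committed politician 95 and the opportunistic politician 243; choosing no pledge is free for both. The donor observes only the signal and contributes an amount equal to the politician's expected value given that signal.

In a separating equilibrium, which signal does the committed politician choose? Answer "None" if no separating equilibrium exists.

pledge

Try committed → pledge, opportunistic → no pledge:
  Under separation the donor infers type exactly: pledge → committed (pays 312), no pledge → opportunistic (pays 163).
  Committed: pledge gives 312 − 95 = 217; no pledge gives 163 − 0 = 163. No deviation. ✓
  Opportunistic: no pledge gives 163 − 0 = 163; pledge gives 312 − 243 = 69. No deviation. ✓
Both hold — the committed type sends pledge.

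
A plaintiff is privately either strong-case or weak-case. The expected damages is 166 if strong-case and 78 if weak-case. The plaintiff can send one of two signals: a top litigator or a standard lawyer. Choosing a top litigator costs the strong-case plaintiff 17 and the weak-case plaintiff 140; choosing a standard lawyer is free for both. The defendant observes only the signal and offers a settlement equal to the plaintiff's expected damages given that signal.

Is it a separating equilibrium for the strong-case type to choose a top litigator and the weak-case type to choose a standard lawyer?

If types separate, top litigator earns payment 166 and standard lawyer earns 78.
Strong-case: top litigator gives 166 − 17 = 149; standard lawyer gives 78 − 0 = 78. No deviation. ✓
Weak-case: standard lawyer gives 78 − 0 = 78; top litigator gives 166 − 140 = 26. No deviation. ✓
Both incentive constraints hold.

Yes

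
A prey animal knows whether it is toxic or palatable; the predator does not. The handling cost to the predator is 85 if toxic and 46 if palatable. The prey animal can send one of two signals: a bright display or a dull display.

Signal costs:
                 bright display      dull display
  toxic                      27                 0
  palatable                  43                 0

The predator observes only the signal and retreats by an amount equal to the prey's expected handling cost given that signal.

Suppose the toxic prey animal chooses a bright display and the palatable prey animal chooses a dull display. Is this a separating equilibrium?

If types separate, bright display earns payment 85 and dull display earns 46.
Toxic: bright display gives 85 − 27 = 58; dull display gives 46 − 0 = 46. No deviation. ✓
Palatable: dull display gives 46 − 0 = 46; bright display gives 85 − 43 = 42. No deviation. ✓
Both incentive constraints hold.

Yes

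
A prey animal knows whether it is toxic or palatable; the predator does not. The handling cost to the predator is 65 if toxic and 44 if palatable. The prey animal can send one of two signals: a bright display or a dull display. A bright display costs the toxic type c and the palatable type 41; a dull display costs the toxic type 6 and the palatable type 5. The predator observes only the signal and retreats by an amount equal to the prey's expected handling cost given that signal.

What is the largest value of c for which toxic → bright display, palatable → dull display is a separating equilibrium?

Under separation: bright display → toxic (pays 65); dull display → palatable (pays 44).
Palatable: 44 − 5 = 39 ≥ 65 − 41 = 24. Holds regardless of c. ✓
Toxic: 65 − c ≥ 44 − 6, so c ≤ 65 − 38 = 27.

27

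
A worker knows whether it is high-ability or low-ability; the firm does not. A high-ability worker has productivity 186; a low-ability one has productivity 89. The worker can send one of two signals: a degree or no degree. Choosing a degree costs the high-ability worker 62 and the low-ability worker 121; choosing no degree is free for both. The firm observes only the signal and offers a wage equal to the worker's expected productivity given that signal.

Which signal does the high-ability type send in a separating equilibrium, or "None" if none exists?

Try high-ability → degree, low-ability → no degree:
  If types separate, degree earns payment 186 and no degree earns 89.
  High-ability: degree gives 186 − 62 = 124; no degree gives 89 − 0 = 89. No deviation. ✓
  Low-ability: no degree gives 89 − 0 = 89; degree gives 186 − 121 = 65. No deviation. ✓
Both hold — the high-ability type sends degree.

degree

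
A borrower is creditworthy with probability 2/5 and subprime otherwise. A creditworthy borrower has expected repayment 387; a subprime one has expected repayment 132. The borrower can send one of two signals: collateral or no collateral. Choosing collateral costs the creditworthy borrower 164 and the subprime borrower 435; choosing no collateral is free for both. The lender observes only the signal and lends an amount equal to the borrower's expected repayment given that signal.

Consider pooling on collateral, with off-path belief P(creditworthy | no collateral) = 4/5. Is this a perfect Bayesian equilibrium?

At the pooled signal (collateral) the lender holds the prior 2/5 and pays 2/5·387 + 3/5·132 = 234. Off-path (no collateral) belief 4/5 gives 4/5·387 + 1/5·132 = 336.
Creditworthy: collateral gives 234 − 164 = 70; no collateral gives 336 − 0 = 336. Deviates. ✗
Subprime: collateral gives 234 − 435 = -201; no collateral gives 336 − 0 = 336. Deviates. ✗

No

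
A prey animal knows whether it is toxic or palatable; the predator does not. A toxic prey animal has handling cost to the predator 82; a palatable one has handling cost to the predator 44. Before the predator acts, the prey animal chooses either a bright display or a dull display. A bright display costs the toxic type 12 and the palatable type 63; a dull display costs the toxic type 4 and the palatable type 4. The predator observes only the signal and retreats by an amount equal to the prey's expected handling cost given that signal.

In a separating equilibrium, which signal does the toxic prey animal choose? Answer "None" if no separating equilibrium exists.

Try toxic → bright display, palatable → dull display:
  If types separate, bright display earns payment 82 and dull display earns 44.
  Toxic: bright display gives 82 − 12 = 70; dull display gives 44 − 4 = 40. No deviation. ✓
  Palatable: dull display gives 44 − 4 = 40; bright display gives 82 − 63 = 19. No deviation. ✓
Both hold — the toxic type sends bright display.

bright display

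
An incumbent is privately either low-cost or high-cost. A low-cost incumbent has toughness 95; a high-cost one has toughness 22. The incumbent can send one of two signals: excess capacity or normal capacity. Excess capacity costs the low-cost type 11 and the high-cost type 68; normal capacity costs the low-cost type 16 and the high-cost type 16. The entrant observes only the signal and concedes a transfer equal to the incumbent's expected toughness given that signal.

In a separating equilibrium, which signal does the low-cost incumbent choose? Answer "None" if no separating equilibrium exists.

Try low-cost → excess capacity, high-cost → normal capacity:
  Under separation the entrant infers type exactly: excess capacity → low-cost (pays 95), normal capacity → high-cost (pays 22).
  Low-cost: excess capacity gives 95 − 11 = 84; normal capacity gives 22 − 16 = 6. No deviation. ✓
  High-cost: normal capacity gives 22 − 16 = 6; excess capacity gives 95 − 68 = 27. Would deviate. ✗
Try low-cost → normal capacity, high-cost → excess capacity:
  Under separation the entrant infers type exactly: normal capacity → low-cost (pays 95), excess capacity → high-cost (pays 22).
  Low-cost: normal capacity gives 95 − 16 = 79; excess capacity gives 22 − 11 = 11. No deviation. ✓
  High-cost: excess capacity gives 22 − 68 = -46; normal capacity gives 95 − 16 = 79. Would deviate. ✗
Neither assignment is incentive-compatible.

None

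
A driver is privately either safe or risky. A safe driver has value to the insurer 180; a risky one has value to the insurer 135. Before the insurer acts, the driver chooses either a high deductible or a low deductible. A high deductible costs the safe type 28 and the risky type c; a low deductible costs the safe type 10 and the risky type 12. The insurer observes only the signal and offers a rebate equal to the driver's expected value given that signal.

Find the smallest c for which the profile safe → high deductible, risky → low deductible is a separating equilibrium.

Under separation: high deductible → safe (pays 180); low deductible → risky (pays 135).
Safe: 180 − 28 = 152 ≥ 135 − 10 = 125. Holds regardless of c. ✓
Risky: 135 − 12 ≥ 180 − c, so c ≥ 180 − 123 = 57.

57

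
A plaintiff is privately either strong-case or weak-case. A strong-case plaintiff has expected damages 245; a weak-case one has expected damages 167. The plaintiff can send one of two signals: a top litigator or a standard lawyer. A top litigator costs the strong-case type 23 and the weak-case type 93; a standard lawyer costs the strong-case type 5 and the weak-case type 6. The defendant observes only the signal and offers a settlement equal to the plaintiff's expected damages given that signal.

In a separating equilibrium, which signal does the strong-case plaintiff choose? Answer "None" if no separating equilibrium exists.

top litigator

Try strong-case → top litigator, weak-case → standard lawyer:
  If types separate, top litigator earns payment 245 and standard lawyer earns 167.
  Strong-case: top litigator gives 245 − 23 = 222; standard lawyer gives 167 − 5 = 162. No deviation. ✓
  Weak-case: standard lawyer gives 167 − 6 = 161; top litigator gives 245 − 93 = 152. No deviation. ✓
Both hold — the strong-case type sends top litigator.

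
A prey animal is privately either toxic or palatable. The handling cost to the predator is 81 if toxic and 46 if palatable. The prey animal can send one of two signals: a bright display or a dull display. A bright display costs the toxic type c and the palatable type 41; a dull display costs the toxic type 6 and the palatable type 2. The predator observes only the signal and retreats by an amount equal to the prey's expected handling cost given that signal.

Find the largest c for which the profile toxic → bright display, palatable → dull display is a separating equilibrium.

41

Under separation: bright display → toxic (pays 81); dull display → palatable (pays 46).
Palatable: 46 − 2 = 44 ≥ 81 − 41 = 40. Holds regardless of c. ✓
Toxic: 81 − c ≥ 46 − 6, so c ≤ 81 − 40 = 41.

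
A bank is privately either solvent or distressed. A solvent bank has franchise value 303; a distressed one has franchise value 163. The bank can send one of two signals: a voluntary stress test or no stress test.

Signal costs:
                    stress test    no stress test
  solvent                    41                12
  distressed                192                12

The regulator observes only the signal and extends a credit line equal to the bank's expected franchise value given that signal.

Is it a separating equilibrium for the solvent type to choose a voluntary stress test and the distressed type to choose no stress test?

If types separate, stress test earns payment 303 and no stress test earns 163.
Solvent: stress test gives 303 − 41 = 262; no stress test gives 163 − 12 = 151. No deviation. ✓
Distressed: no stress test gives 163 − 12 = 151; stress test gives 303 − 192 = 111. No deviation. ✓
Neither type gains from mimicking the other.

Yes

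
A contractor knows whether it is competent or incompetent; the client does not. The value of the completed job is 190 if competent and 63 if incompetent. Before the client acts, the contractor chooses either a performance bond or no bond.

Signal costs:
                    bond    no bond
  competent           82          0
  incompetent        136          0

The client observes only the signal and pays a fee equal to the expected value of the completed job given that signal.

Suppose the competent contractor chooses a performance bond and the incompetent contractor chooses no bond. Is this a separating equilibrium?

Yes

If types separate, bond earns payment 190 and no bond earns 63.
Competent: bond gives 190 − 82 = 108; no bond gives 63 − 0 = 63. No deviation. ✓
Incompetent: no bond gives 63 − 0 = 63; bond gives 190 − 136 = 54. No deviation. ✓
Neither type gains from mimicking the other.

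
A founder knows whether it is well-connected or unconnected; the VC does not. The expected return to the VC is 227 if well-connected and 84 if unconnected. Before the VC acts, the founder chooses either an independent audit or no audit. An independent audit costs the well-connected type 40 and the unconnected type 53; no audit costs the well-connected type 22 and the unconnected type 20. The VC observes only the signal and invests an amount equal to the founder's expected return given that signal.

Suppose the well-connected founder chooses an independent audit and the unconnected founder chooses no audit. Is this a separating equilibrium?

If types separate, audit earns payment 227 and no audit earns 84.
Well-connected: audit gives 227 − 40 = 187; no audit gives 84 − 22 = 62. No deviation. ✓
Unconnected: no audit gives 84 − 20 = 64; audit gives 227 − 53 = 174. Would deviate. ✗

No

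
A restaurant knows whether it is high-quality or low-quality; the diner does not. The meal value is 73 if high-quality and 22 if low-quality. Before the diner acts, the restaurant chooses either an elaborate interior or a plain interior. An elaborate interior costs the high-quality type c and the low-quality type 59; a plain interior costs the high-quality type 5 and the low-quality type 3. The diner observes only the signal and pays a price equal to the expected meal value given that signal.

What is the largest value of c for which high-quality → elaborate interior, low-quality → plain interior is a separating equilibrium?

Under separation: elaborate interior → high-quality (pays 73); plain interior → low-quality (pays 22).
Low-quality: 22 − 3 = 19 ≥ 73 − 59 = 14. Holds regardless of c. ✓
High-quality: 73 − c ≥ 22 − 5, so c ≤ 73 − 17 = 56.

56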